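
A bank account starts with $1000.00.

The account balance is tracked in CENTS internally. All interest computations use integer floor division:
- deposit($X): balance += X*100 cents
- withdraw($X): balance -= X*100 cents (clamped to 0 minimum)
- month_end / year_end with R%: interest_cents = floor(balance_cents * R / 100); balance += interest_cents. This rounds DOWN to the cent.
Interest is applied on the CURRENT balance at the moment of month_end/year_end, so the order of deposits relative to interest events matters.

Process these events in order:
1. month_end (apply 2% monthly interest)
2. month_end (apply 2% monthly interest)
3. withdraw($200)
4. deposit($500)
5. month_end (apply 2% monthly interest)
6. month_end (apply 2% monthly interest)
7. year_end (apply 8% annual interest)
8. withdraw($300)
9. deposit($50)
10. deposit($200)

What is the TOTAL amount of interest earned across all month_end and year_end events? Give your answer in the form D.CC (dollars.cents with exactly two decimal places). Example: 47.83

After 1 (month_end (apply 2% monthly interest)): balance=$1020.00 total_interest=$20.00
After 2 (month_end (apply 2% monthly interest)): balance=$1040.40 total_interest=$40.40
After 3 (withdraw($200)): balance=$840.40 total_interest=$40.40
After 4 (deposit($500)): balance=$1340.40 total_interest=$40.40
After 5 (month_end (apply 2% monthly interest)): balance=$1367.20 total_interest=$67.20
After 6 (month_end (apply 2% monthly interest)): balance=$1394.54 total_interest=$94.54
After 7 (year_end (apply 8% annual interest)): balance=$1506.10 total_interest=$206.10
After 8 (withdraw($300)): balance=$1206.10 total_interest=$206.10
After 9 (deposit($50)): balance=$1256.10 total_interest=$206.10
After 10 (deposit($200)): balance=$1456.10 total_interest=$206.10

Answer: 206.10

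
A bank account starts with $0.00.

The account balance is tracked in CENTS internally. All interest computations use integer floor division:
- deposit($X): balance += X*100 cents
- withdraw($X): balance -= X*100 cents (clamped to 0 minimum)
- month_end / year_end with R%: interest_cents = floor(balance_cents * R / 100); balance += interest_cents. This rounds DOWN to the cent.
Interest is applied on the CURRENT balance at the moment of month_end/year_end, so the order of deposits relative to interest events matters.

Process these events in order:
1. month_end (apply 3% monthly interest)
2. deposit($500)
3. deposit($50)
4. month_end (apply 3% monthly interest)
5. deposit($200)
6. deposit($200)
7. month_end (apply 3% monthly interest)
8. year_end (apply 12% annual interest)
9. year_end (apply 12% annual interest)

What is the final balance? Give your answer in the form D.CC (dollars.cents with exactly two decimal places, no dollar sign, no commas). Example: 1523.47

Answer: 1248.73

Derivation:
After 1 (month_end (apply 3% monthly interest)): balance=$0.00 total_interest=$0.00
After 2 (deposit($500)): balance=$500.00 total_interest=$0.00
After 3 (deposit($50)): balance=$550.00 total_interest=$0.00
After 4 (month_end (apply 3% monthly interest)): balance=$566.50 total_interest=$16.50
After 5 (deposit($200)): balance=$766.50 total_interest=$16.50
After 6 (deposit($200)): balance=$966.50 total_interest=$16.50
After 7 (month_end (apply 3% monthly interest)): balance=$995.49 total_interest=$45.49
After 8 (year_end (apply 12% annual interest)): balance=$1114.94 total_interest=$164.94
After 9 (year_end (apply 12% annual interest)): balance=$1248.73 total_interest=$298.73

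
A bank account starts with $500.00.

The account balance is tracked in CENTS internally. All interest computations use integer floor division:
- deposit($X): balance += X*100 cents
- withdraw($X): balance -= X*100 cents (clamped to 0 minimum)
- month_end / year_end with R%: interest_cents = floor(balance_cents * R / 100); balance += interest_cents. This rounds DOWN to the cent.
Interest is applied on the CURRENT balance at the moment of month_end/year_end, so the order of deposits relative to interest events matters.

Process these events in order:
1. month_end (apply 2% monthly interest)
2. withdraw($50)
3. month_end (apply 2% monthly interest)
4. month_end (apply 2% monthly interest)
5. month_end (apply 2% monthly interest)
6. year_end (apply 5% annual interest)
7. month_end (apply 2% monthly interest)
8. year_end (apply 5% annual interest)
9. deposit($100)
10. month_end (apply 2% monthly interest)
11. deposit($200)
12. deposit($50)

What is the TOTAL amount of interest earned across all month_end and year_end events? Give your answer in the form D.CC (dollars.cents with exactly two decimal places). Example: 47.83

Answer: 111.91

Derivation:
After 1 (month_end (apply 2% monthly interest)): balance=$510.00 total_interest=$10.00
After 2 (withdraw($50)): balance=$460.00 total_interest=$10.00
After 3 (month_end (apply 2% monthly interest)): balance=$469.20 total_interest=$19.20
After 4 (month_end (apply 2% monthly interest)): balance=$478.58 total_interest=$28.58
After 5 (month_end (apply 2% monthly interest)): balance=$488.15 total_interest=$38.15
After 6 (year_end (apply 5% annual interest)): balance=$512.55 total_interest=$62.55
After 7 (month_end (apply 2% monthly interest)): balance=$522.80 total_interest=$72.80
After 8 (year_end (apply 5% annual interest)): balance=$548.94 total_interest=$98.94
After 9 (deposit($100)): balance=$648.94 total_interest=$98.94
After 10 (month_end (apply 2% monthly interest)): balance=$661.91 total_interest=$111.91
After 11 (deposit($200)): balance=$861.91 total_interest=$111.91
After 12 (deposit($50)): balance=$911.91 total_interest=$111.91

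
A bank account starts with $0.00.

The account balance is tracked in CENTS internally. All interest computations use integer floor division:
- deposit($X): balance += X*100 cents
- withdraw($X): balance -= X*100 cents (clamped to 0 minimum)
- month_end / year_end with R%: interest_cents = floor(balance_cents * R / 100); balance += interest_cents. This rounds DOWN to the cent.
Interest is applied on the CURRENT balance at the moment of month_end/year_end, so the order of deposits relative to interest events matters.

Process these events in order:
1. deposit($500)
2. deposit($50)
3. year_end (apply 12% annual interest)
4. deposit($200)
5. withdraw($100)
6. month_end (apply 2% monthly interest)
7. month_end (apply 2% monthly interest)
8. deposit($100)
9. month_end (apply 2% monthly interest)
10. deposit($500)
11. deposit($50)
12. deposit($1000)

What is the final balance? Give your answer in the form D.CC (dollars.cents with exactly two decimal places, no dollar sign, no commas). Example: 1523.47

Answer: 2411.81

Derivation:
After 1 (deposit($500)): balance=$500.00 total_interest=$0.00
After 2 (deposit($50)): balance=$550.00 total_interest=$0.00
After 3 (year_end (apply 12% annual interest)): balance=$616.00 total_interest=$66.00
After 4 (deposit($200)): balance=$816.00 total_interest=$66.00
After 5 (withdraw($100)): balance=$716.00 total_interest=$66.00
After 6 (month_end (apply 2% monthly interest)): balance=$730.32 total_interest=$80.32
After 7 (month_end (apply 2% monthly interest)): balance=$744.92 total_interest=$94.92
After 8 (deposit($100)): balance=$844.92 total_interest=$94.92
After 9 (month_end (apply 2% monthly interest)): balance=$861.81 total_interest=$111.81
After 10 (deposit($500)): balance=$1361.81 total_interest=$111.81
After 11 (deposit($50)): balance=$1411.81 total_interest=$111.81
After 12 (deposit($1000)): balance=$2411.81 total_interest=$111.81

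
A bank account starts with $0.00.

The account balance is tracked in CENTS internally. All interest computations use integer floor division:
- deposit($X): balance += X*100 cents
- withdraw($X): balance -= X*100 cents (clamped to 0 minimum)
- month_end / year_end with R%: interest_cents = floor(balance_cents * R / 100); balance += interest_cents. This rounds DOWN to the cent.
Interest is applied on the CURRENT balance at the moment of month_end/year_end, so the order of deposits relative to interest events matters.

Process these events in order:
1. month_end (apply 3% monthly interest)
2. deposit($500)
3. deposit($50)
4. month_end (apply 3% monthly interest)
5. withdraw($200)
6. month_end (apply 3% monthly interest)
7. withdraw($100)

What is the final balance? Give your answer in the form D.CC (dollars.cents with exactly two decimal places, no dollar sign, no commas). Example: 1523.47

Answer: 277.49

Derivation:
After 1 (month_end (apply 3% monthly interest)): balance=$0.00 total_interest=$0.00
After 2 (deposit($500)): balance=$500.00 total_interest=$0.00
After 3 (deposit($50)): balance=$550.00 total_interest=$0.00
After 4 (month_end (apply 3% monthly interest)): balance=$566.50 total_interest=$16.50
After 5 (withdraw($200)): balance=$366.50 total_interest=$16.50
After 6 (month_end (apply 3% monthly interest)): balance=$377.49 total_interest=$27.49
After 7 (withdraw($100)): balance=$277.49 total_interest=$27.49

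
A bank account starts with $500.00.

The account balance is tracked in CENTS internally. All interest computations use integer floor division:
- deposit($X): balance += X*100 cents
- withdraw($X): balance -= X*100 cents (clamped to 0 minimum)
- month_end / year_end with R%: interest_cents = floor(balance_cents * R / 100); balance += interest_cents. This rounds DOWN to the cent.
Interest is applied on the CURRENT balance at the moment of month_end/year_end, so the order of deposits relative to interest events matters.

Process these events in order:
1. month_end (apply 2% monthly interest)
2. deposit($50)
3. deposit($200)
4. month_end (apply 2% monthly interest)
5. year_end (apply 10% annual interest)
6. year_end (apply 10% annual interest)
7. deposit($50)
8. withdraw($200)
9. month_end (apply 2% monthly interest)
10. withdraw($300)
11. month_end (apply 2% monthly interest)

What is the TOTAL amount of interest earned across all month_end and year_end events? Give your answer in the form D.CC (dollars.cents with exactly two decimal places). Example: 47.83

Answer: 213.81

Derivation:
After 1 (month_end (apply 2% monthly interest)): balance=$510.00 total_interest=$10.00
After 2 (deposit($50)): balance=$560.00 total_interest=$10.00
After 3 (deposit($200)): balance=$760.00 total_interest=$10.00
After 4 (month_end (apply 2% monthly interest)): balance=$775.20 total_interest=$25.20
After 5 (year_end (apply 10% annual interest)): balance=$852.72 total_interest=$102.72
After 6 (year_end (apply 10% annual interest)): balance=$937.99 total_interest=$187.99
After 7 (deposit($50)): balance=$987.99 total_interest=$187.99
After 8 (withdraw($200)): balance=$787.99 total_interest=$187.99
After 9 (month_end (apply 2% monthly interest)): balance=$803.74 total_interest=$203.74
After 10 (withdraw($300)): balance=$503.74 total_interest=$203.74
After 11 (month_end (apply 2% monthly interest)): balance=$513.81 total_interest=$213.81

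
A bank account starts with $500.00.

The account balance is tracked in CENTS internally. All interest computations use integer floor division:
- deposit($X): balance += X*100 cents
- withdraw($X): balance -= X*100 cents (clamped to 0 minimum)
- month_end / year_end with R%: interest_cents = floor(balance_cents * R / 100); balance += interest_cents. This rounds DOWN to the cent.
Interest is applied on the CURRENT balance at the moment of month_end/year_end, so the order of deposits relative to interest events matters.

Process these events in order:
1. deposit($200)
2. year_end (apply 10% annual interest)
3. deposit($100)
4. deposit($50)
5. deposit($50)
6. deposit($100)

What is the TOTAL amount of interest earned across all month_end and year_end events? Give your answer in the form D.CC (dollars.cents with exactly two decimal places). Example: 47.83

Answer: 70.00

Derivation:
After 1 (deposit($200)): balance=$700.00 total_interest=$0.00
After 2 (year_end (apply 10% annual interest)): balance=$770.00 total_interest=$70.00
After 3 (deposit($100)): balance=$870.00 total_interest=$70.00
After 4 (deposit($50)): balance=$920.00 total_interest=$70.00
After 5 (deposit($50)): balance=$970.00 total_interest=$70.00
After 6 (deposit($100)): balance=$1070.00 total_interest=$70.00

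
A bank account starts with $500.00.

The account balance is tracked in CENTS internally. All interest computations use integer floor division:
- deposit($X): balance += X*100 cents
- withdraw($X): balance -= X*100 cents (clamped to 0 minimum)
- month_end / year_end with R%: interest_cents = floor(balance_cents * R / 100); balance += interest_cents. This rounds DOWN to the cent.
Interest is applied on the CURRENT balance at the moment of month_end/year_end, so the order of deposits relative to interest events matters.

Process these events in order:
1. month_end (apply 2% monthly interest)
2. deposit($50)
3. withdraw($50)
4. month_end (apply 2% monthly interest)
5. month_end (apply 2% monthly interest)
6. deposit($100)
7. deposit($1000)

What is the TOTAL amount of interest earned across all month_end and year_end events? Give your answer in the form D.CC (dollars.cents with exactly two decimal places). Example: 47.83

Answer: 30.60

Derivation:
After 1 (month_end (apply 2% monthly interest)): balance=$510.00 total_interest=$10.00
After 2 (deposit($50)): balance=$560.00 total_interest=$10.00
After 3 (withdraw($50)): balance=$510.00 total_interest=$10.00
After 4 (month_end (apply 2% monthly interest)): balance=$520.20 total_interest=$20.20
After 5 (month_end (apply 2% monthly interest)): balance=$530.60 total_interest=$30.60
After 6 (deposit($100)): balance=$630.60 total_interest=$30.60
After 7 (deposit($1000)): balance=$1630.60 total_interest=$30.60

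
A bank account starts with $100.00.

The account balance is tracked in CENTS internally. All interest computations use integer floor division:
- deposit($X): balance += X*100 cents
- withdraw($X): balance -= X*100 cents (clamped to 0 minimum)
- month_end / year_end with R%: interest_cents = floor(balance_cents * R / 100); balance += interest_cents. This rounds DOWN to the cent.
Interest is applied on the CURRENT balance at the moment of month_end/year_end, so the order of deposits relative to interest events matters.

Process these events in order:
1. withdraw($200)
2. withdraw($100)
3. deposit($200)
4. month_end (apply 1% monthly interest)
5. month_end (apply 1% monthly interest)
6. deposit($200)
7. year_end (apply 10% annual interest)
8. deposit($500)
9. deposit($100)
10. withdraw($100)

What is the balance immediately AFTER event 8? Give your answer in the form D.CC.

After 1 (withdraw($200)): balance=$0.00 total_interest=$0.00
After 2 (withdraw($100)): balance=$0.00 total_interest=$0.00
After 3 (deposit($200)): balance=$200.00 total_interest=$0.00
After 4 (month_end (apply 1% monthly interest)): balance=$202.00 total_interest=$2.00
After 5 (month_end (apply 1% monthly interest)): balance=$204.02 total_interest=$4.02
After 6 (deposit($200)): balance=$404.02 total_interest=$4.02
After 7 (year_end (apply 10% annual interest)): balance=$444.42 total_interest=$44.42
After 8 (deposit($500)): balance=$944.42 total_interest=$44.42

Answer: 944.42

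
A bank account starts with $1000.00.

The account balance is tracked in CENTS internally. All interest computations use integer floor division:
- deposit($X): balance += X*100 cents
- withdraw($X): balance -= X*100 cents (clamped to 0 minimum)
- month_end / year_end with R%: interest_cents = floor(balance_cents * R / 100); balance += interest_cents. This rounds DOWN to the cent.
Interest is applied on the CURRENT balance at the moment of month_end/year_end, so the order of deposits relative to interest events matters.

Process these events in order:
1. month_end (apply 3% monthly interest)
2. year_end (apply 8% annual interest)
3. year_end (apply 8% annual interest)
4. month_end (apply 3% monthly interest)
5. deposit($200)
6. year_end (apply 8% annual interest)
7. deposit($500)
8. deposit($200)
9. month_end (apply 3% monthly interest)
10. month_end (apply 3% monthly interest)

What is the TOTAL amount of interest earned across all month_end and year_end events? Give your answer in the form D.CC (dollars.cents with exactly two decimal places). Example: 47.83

After 1 (month_end (apply 3% monthly interest)): balance=$1030.00 total_interest=$30.00
After 2 (year_end (apply 8% annual interest)): balance=$1112.40 total_interest=$112.40
After 3 (year_end (apply 8% annual interest)): balance=$1201.39 total_interest=$201.39
After 4 (month_end (apply 3% monthly interest)): balance=$1237.43 total_interest=$237.43
After 5 (deposit($200)): balance=$1437.43 total_interest=$237.43
After 6 (year_end (apply 8% annual interest)): balance=$1552.42 total_interest=$352.42
After 7 (deposit($500)): balance=$2052.42 total_interest=$352.42
After 8 (deposit($200)): balance=$2252.42 total_interest=$352.42
After 9 (month_end (apply 3% monthly interest)): balance=$2319.99 total_interest=$419.99
After 10 (month_end (apply 3% monthly interest)): balance=$2389.58 total_interest=$489.58

Answer: 489.58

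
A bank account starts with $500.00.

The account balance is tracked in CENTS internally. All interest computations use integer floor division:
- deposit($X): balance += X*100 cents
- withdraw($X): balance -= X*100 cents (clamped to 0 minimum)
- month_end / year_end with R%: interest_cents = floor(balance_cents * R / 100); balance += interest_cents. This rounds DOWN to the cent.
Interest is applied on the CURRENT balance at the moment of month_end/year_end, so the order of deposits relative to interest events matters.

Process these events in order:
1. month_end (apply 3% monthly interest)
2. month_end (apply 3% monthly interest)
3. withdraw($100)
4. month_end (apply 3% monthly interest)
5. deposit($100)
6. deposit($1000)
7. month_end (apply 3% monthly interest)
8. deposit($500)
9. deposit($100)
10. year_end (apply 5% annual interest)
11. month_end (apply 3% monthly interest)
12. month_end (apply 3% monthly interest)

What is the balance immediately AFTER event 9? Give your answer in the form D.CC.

Answer: 2189.66

Derivation:
After 1 (month_end (apply 3% monthly interest)): balance=$515.00 total_interest=$15.00
After 2 (month_end (apply 3% monthly interest)): balance=$530.45 total_interest=$30.45
After 3 (withdraw($100)): balance=$430.45 total_interest=$30.45
After 4 (month_end (apply 3% monthly interest)): balance=$443.36 total_interest=$43.36
After 5 (deposit($100)): balance=$543.36 total_interest=$43.36
After 6 (deposit($1000)): balance=$1543.36 total_interest=$43.36
After 7 (month_end (apply 3% monthly interest)): balance=$1589.66 total_interest=$89.66
After 8 (deposit($500)): balance=$2089.66 total_interest=$89.66
After 9 (deposit($100)): balance=$2189.66 total_interest=$89.66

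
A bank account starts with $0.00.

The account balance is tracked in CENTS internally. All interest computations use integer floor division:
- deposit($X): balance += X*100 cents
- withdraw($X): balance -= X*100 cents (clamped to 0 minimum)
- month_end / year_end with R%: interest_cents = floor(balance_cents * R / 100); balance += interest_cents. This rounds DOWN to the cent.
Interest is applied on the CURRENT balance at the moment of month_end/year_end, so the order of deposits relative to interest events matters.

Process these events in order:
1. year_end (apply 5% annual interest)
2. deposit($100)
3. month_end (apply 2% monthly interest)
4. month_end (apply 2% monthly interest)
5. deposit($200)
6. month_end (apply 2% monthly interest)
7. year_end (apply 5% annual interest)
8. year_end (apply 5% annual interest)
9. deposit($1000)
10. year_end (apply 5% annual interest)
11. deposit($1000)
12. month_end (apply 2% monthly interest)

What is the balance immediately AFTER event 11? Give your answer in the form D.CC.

After 1 (year_end (apply 5% annual interest)): balance=$0.00 total_interest=$0.00
After 2 (deposit($100)): balance=$100.00 total_interest=$0.00
After 3 (month_end (apply 2% monthly interest)): balance=$102.00 total_interest=$2.00
After 4 (month_end (apply 2% monthly interest)): balance=$104.04 total_interest=$4.04
After 5 (deposit($200)): balance=$304.04 total_interest=$4.04
After 6 (month_end (apply 2% monthly interest)): balance=$310.12 total_interest=$10.12
After 7 (year_end (apply 5% annual interest)): balance=$325.62 total_interest=$25.62
After 8 (year_end (apply 5% annual interest)): balance=$341.90 total_interest=$41.90
After 9 (deposit($1000)): balance=$1341.90 total_interest=$41.90
After 10 (year_end (apply 5% annual interest)): balance=$1408.99 total_interest=$108.99
After 11 (deposit($1000)): balance=$2408.99 total_interest=$108.99

Answer: 2408.99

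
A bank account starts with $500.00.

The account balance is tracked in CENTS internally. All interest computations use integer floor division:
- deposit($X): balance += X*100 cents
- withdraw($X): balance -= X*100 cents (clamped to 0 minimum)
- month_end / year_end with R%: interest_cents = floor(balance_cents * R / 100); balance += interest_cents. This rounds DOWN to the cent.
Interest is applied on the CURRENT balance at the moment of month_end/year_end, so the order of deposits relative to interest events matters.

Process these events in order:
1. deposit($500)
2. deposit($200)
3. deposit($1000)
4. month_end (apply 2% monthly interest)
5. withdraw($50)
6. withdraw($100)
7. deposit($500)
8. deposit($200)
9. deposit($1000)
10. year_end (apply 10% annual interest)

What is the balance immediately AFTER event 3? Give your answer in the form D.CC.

Answer: 2200.00

Derivation:
After 1 (deposit($500)): balance=$1000.00 total_interest=$0.00
After 2 (deposit($200)): balance=$1200.00 total_interest=$0.00
After 3 (deposit($1000)): balance=$2200.00 total_interest=$0.00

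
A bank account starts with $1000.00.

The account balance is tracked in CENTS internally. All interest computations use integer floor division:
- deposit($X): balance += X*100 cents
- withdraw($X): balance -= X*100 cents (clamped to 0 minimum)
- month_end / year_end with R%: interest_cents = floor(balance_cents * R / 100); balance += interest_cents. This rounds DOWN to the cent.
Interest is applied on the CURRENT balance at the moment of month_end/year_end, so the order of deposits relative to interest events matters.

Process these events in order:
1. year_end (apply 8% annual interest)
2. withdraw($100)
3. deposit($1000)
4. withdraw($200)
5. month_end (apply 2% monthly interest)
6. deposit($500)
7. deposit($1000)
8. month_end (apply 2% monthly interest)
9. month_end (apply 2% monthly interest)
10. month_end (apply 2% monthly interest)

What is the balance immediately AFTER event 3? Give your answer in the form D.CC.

Answer: 1980.00

Derivation:
After 1 (year_end (apply 8% annual interest)): balance=$1080.00 total_interest=$80.00
After 2 (withdraw($100)): balance=$980.00 total_interest=$80.00
After 3 (deposit($1000)): balance=$1980.00 total_interest=$80.00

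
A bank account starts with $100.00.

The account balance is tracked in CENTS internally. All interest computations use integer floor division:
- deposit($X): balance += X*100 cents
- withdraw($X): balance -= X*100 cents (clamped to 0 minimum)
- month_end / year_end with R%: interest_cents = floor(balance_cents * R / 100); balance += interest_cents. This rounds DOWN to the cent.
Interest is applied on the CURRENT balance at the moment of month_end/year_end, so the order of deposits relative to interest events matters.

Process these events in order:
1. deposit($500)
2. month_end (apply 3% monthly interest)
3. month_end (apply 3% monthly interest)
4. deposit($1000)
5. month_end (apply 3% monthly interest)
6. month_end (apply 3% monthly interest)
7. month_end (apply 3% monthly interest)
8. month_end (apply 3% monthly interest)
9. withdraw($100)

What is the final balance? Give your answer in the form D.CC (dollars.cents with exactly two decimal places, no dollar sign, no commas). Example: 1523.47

After 1 (deposit($500)): balance=$600.00 total_interest=$0.00
After 2 (month_end (apply 3% monthly interest)): balance=$618.00 total_interest=$18.00
After 3 (month_end (apply 3% monthly interest)): balance=$636.54 total_interest=$36.54
After 4 (deposit($1000)): balance=$1636.54 total_interest=$36.54
After 5 (month_end (apply 3% monthly interest)): balance=$1685.63 total_interest=$85.63
After 6 (month_end (apply 3% monthly interest)): balance=$1736.19 total_interest=$136.19
After 7 (month_end (apply 3% monthly interest)): balance=$1788.27 total_interest=$188.27
After 8 (month_end (apply 3% monthly interest)): balance=$1841.91 total_interest=$241.91
After 9 (withdraw($100)): balance=$1741.91 total_interest=$241.91

Answer: 1741.91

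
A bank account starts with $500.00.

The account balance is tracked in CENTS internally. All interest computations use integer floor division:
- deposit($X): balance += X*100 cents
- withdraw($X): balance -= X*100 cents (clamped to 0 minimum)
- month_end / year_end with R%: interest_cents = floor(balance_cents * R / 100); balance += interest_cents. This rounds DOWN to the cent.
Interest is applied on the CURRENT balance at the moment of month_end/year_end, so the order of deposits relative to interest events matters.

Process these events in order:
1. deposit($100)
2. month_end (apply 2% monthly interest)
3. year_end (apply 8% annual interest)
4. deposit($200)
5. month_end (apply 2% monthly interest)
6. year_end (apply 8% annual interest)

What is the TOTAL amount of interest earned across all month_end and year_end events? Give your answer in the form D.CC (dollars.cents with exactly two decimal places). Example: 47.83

Answer: 148.42

Derivation:
After 1 (deposit($100)): balance=$600.00 total_interest=$0.00
After 2 (month_end (apply 2% monthly interest)): balance=$612.00 total_interest=$12.00
After 3 (year_end (apply 8% annual interest)): balance=$660.96 total_interest=$60.96
After 4 (deposit($200)): balance=$860.96 total_interest=$60.96
After 5 (month_end (apply 2% monthly interest)): balance=$878.17 total_interest=$78.17
After 6 (year_end (apply 8% annual interest)): balance=$948.42 total_interest=$148.42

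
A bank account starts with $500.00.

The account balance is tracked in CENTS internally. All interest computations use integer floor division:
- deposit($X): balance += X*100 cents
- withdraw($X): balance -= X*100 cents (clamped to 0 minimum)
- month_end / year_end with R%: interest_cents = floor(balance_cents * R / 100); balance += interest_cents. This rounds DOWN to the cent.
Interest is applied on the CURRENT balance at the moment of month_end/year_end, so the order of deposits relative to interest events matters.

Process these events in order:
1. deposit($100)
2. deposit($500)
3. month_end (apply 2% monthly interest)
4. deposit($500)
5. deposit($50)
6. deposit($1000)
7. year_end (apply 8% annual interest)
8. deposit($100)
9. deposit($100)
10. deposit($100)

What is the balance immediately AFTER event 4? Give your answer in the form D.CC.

Answer: 1622.00

Derivation:
After 1 (deposit($100)): balance=$600.00 total_interest=$0.00
After 2 (deposit($500)): balance=$1100.00 total_interest=$0.00
After 3 (month_end (apply 2% monthly interest)): balance=$1122.00 total_interest=$22.00
After 4 (deposit($500)): balance=$1622.00 total_interest=$22.00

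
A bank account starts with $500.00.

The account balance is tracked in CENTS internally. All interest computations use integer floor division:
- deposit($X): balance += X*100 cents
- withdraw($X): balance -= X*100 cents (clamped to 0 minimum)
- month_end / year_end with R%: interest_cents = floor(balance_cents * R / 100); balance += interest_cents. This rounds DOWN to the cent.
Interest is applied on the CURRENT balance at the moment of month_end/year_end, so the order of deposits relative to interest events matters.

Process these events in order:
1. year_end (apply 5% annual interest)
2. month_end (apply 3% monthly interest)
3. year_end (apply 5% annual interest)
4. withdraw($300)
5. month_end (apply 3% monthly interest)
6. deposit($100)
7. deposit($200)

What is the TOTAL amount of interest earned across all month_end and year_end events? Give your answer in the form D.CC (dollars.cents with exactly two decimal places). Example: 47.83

Answer: 75.81

Derivation:
After 1 (year_end (apply 5% annual interest)): balance=$525.00 total_interest=$25.00
After 2 (month_end (apply 3% monthly interest)): balance=$540.75 total_interest=$40.75
After 3 (year_end (apply 5% annual interest)): balance=$567.78 total_interest=$67.78
After 4 (withdraw($300)): balance=$267.78 total_interest=$67.78
After 5 (month_end (apply 3% monthly interest)): balance=$275.81 total_interest=$75.81
After 6 (deposit($100)): balance=$375.81 total_interest=$75.81
After 7 (deposit($200)): balance=$575.81 total_interest=$75.81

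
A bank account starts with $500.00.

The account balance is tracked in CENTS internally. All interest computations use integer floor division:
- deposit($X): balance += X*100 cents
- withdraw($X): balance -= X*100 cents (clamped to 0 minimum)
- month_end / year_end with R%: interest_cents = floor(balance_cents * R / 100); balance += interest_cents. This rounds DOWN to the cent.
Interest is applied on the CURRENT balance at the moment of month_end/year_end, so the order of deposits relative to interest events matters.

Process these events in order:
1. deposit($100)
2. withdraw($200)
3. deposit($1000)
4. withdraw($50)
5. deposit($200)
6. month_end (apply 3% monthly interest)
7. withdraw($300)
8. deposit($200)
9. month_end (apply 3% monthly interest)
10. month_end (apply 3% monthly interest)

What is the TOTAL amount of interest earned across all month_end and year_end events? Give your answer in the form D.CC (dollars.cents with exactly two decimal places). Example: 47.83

Answer: 137.63

Derivation:
After 1 (deposit($100)): balance=$600.00 total_interest=$0.00
After 2 (withdraw($200)): balance=$400.00 total_interest=$0.00
After 3 (deposit($1000)): balance=$1400.00 total_interest=$0.00
After 4 (withdraw($50)): balance=$1350.00 total_interest=$0.00
After 5 (deposit($200)): balance=$1550.00 total_interest=$0.00
After 6 (month_end (apply 3% monthly interest)): balance=$1596.50 total_interest=$46.50
After 7 (withdraw($300)): balance=$1296.50 total_interest=$46.50
After 8 (deposit($200)): balance=$1496.50 total_interest=$46.50
After 9 (month_end (apply 3% monthly interest)): balance=$1541.39 total_interest=$91.39
After 10 (month_end (apply 3% monthly interest)): balance=$1587.63 total_interest=$137.63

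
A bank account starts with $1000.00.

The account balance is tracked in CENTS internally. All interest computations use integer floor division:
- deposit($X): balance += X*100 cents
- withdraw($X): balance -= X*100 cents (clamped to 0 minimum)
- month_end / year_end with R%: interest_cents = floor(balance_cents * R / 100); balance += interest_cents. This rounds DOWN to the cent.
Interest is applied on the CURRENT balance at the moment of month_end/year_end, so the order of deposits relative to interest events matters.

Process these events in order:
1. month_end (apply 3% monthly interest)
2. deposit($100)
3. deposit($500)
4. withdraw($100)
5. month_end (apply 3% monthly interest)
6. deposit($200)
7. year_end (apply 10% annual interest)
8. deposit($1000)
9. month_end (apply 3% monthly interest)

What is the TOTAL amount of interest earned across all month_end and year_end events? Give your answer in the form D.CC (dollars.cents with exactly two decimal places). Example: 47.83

Answer: 342.09

Derivation:
After 1 (month_end (apply 3% monthly interest)): balance=$1030.00 total_interest=$30.00
After 2 (deposit($100)): balance=$1130.00 total_interest=$30.00
After 3 (deposit($500)): balance=$1630.00 total_interest=$30.00
After 4 (withdraw($100)): balance=$1530.00 total_interest=$30.00
After 5 (month_end (apply 3% monthly interest)): balance=$1575.90 total_interest=$75.90
After 6 (deposit($200)): balance=$1775.90 total_interest=$75.90
After 7 (year_end (apply 10% annual interest)): balance=$1953.49 total_interest=$253.49
After 8 (deposit($1000)): balance=$2953.49 total_interest=$253.49
After 9 (month_end (apply 3% monthly interest)): balance=$3042.09 total_interest=$342.09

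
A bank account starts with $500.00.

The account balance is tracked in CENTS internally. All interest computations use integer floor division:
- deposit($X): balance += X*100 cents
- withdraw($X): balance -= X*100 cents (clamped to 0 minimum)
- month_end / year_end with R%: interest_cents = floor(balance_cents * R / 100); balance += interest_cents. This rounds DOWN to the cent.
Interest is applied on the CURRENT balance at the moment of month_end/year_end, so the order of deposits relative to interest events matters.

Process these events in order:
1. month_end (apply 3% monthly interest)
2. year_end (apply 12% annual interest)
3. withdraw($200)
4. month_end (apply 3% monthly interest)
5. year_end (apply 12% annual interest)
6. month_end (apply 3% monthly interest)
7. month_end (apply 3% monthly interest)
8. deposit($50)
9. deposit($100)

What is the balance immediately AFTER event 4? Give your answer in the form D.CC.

Answer: 388.10

Derivation:
After 1 (month_end (apply 3% monthly interest)): balance=$515.00 total_interest=$15.00
After 2 (year_end (apply 12% annual interest)): balance=$576.80 total_interest=$76.80
After 3 (withdraw($200)): balance=$376.80 total_interest=$76.80
After 4 (month_end (apply 3% monthly interest)): balance=$388.10 total_interest=$88.10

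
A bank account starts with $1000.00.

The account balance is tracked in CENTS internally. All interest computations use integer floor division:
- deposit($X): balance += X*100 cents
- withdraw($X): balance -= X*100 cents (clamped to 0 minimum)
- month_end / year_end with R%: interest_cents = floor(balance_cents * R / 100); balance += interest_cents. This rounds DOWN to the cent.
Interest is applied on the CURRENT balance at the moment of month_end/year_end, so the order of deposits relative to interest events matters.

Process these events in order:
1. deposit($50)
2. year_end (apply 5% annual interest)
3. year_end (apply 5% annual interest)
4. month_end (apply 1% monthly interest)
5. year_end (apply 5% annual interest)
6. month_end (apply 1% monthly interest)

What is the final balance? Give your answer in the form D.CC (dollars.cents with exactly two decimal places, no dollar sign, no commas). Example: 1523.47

After 1 (deposit($50)): balance=$1050.00 total_interest=$0.00
After 2 (year_end (apply 5% annual interest)): balance=$1102.50 total_interest=$52.50
After 3 (year_end (apply 5% annual interest)): balance=$1157.62 total_interest=$107.62
After 4 (month_end (apply 1% monthly interest)): balance=$1169.19 total_interest=$119.19
After 5 (year_end (apply 5% annual interest)): balance=$1227.64 total_interest=$177.64
After 6 (month_end (apply 1% monthly interest)): balance=$1239.91 total_interest=$189.91

Answer: 1239.91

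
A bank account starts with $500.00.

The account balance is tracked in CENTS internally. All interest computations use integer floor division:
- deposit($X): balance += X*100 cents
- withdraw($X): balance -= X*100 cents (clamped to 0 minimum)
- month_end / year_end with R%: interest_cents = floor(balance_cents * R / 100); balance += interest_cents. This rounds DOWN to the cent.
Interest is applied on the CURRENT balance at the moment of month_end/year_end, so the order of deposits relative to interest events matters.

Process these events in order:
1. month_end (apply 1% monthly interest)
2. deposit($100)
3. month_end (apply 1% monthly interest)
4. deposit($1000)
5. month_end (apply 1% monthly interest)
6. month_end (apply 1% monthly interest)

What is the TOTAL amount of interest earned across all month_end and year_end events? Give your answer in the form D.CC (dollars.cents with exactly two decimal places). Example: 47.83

Answer: 43.43

Derivation:
After 1 (month_end (apply 1% monthly interest)): balance=$505.00 total_interest=$5.00
After 2 (deposit($100)): balance=$605.00 total_interest=$5.00
After 3 (month_end (apply 1% monthly interest)): balance=$611.05 total_interest=$11.05
After 4 (deposit($1000)): balance=$1611.05 total_interest=$11.05
After 5 (month_end (apply 1% monthly interest)): balance=$1627.16 total_interest=$27.16
After 6 (month_end (apply 1% monthly interest)): balance=$1643.43 total_interest=$43.43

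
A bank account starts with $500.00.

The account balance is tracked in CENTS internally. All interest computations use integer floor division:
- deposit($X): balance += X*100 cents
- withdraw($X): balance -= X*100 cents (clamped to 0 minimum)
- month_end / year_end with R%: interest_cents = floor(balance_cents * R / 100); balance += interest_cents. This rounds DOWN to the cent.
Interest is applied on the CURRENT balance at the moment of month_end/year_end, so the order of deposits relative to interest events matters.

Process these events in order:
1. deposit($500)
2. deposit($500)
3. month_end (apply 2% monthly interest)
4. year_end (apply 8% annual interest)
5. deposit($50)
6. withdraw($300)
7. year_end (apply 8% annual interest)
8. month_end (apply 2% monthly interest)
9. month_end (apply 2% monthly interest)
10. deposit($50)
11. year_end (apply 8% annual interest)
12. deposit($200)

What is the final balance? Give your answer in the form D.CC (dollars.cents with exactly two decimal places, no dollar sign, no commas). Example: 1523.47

Answer: 1955.83

Derivation:
After 1 (deposit($500)): balance=$1000.00 total_interest=$0.00
After 2 (deposit($500)): balance=$1500.00 total_interest=$0.00
After 3 (month_end (apply 2% monthly interest)): balance=$1530.00 total_interest=$30.00
After 4 (year_end (apply 8% annual interest)): balance=$1652.40 total_interest=$152.40
After 5 (deposit($50)): balance=$1702.40 total_interest=$152.40
After 6 (withdraw($300)): balance=$1402.40 total_interest=$152.40
After 7 (year_end (apply 8% annual interest)): balance=$1514.59 total_interest=$264.59
After 8 (month_end (apply 2% monthly interest)): balance=$1544.88 total_interest=$294.88
After 9 (month_end (apply 2% monthly interest)): balance=$1575.77 total_interest=$325.77
After 10 (deposit($50)): balance=$1625.77 total_interest=$325.77
After 11 (year_end (apply 8% annual interest)): balance=$1755.83 total_interest=$455.83
After 12 (deposit($200)): balance=$1955.83 total_interest=$455.83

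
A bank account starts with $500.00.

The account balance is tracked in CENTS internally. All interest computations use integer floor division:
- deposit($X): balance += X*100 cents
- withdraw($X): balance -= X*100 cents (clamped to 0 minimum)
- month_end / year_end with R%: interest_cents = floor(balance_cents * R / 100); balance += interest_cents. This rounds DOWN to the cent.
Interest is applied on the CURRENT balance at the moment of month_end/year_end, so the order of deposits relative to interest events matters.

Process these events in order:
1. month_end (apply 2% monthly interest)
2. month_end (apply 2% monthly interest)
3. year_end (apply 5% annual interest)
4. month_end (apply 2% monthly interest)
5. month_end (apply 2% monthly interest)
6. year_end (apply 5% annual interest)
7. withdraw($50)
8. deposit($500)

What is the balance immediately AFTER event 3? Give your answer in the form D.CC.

Answer: 546.21

Derivation:
After 1 (month_end (apply 2% monthly interest)): balance=$510.00 total_interest=$10.00
After 2 (month_end (apply 2% monthly interest)): balance=$520.20 total_interest=$20.20
After 3 (year_end (apply 5% annual interest)): balance=$546.21 total_interest=$46.21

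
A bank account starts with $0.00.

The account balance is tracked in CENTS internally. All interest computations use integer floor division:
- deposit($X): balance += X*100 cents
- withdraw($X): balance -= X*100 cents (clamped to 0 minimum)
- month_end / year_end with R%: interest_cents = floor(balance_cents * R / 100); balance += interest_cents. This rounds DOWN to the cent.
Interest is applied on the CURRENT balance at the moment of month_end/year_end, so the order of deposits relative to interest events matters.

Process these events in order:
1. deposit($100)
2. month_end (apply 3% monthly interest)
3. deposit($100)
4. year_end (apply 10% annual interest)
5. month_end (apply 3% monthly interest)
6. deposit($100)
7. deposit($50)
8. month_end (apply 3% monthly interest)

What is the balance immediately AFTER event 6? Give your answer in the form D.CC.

Answer: 329.99

Derivation:
After 1 (deposit($100)): balance=$100.00 total_interest=$0.00
After 2 (month_end (apply 3% monthly interest)): balance=$103.00 total_interest=$3.00
After 3 (deposit($100)): balance=$203.00 total_interest=$3.00
After 4 (year_end (apply 10% annual interest)): balance=$223.30 total_interest=$23.30
After 5 (month_end (apply 3% monthly interest)): balance=$229.99 total_interest=$29.99
After 6 (deposit($100)): balance=$329.99 total_interest=$29.99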